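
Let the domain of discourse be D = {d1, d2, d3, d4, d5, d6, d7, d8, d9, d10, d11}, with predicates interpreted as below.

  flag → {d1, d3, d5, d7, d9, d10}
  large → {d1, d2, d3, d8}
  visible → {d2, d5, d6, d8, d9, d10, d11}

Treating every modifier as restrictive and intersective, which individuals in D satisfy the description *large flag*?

{d1, d3}

⟦flag⟧ = {d1, d3, d5, d7, d9, d10}
… ∩ ⟦large⟧ = {d1, d3, d5, d7, d9, d10} ∩ {d1, d2, d3, d8} = {d1, d3}
So ⟦large flag⟧ = {d1, d3}.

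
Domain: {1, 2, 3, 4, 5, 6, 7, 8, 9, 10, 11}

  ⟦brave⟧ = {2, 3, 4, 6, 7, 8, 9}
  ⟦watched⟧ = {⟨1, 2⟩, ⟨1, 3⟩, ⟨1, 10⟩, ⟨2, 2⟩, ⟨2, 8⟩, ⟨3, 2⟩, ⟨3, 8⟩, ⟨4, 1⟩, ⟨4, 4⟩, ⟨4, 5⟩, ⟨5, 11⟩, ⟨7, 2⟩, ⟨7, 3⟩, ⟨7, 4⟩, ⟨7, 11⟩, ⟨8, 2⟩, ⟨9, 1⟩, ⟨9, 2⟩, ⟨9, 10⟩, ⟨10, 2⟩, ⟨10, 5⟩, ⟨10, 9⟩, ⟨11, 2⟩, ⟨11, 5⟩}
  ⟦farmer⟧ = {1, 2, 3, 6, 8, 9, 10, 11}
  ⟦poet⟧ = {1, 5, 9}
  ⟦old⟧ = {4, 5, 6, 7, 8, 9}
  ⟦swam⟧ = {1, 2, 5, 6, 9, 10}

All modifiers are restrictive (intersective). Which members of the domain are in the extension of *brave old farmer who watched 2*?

⟦who watched 2⟧ = {x : ⟨x, 2⟩ ∈ ⟦watched⟧} = {1, 2, 3, 7, 8, 9, 10, 11}
⟦farmer⟧ = {1, 2, 3, 6, 8, 9, 10, 11}
… ∩ ⟦who watched 2⟧ = {1, 2, 3, 6, 8, 9, 10, 11} ∩ {1, 2, 3, 7, 8, 9, 10, 11} = {1, 2, 3, 8, 9, 10, 11}
… ∩ ⟦brave⟧ = {1, 2, 3, 8, 9, 10, 11} ∩ {2, 3, 4, 6, 7, 8, 9} = {2, 3, 8, 9}
… ∩ ⟦old⟧ = {2, 3, 8, 9} ∩ {4, 5, 6, 7, 8, 9} = {8, 9}
So ⟦brave old farmer who watched 2⟧ = {8, 9}.

{8, 9}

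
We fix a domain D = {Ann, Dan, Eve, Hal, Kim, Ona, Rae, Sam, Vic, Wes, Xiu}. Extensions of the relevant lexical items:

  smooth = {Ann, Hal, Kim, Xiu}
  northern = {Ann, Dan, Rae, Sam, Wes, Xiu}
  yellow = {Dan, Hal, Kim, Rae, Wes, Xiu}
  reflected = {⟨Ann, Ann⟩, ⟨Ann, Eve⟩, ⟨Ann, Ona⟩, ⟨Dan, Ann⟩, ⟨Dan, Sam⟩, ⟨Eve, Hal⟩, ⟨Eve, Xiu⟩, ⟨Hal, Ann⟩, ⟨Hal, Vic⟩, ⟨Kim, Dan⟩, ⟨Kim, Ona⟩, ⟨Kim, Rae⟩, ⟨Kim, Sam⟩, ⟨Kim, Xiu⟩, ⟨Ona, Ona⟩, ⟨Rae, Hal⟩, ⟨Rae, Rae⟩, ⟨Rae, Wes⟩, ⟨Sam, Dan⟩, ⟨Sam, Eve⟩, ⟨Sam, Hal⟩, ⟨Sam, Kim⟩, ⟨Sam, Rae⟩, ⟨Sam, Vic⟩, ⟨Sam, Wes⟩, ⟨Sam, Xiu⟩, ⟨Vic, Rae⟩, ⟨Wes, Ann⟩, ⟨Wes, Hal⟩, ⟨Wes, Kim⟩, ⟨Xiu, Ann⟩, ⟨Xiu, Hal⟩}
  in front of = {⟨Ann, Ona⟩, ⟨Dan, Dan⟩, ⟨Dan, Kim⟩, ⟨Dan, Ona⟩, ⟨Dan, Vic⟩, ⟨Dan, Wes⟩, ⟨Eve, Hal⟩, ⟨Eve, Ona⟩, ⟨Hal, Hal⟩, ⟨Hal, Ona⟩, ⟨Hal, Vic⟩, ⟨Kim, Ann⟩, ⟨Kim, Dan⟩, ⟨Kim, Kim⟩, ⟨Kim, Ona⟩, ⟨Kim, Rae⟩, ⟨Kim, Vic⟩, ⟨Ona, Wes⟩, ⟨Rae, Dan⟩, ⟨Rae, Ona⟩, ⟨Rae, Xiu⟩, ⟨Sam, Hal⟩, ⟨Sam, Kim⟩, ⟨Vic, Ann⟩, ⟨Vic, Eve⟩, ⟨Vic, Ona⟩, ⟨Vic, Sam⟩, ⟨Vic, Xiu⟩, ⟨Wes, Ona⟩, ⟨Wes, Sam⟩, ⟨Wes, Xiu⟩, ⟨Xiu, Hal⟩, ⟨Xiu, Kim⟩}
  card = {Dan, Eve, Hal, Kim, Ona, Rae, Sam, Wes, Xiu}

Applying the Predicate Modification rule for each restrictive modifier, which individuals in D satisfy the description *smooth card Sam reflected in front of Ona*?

⟦Sam reflected⟧ = {x : ⟨Sam, x⟩ ∈ ⟦reflected⟧} = {Dan, Eve, Hal, Kim, Rae, Vic, Wes, Xiu}
⟦in front of Ona⟧ = {x : ⟨x, Ona⟩ ∈ ⟦in front of⟧} = {Ann, Dan, Eve, Hal, Kim, Rae, Vic, Wes}
⟦card⟧ = {Dan, Eve, Hal, Kim, Ona, Rae, Sam, Wes, Xiu}
… ∩ ⟦Sam reflected⟧ = {Dan, Eve, Hal, Kim, Ona, Rae, Sam, Wes, Xiu} ∩ {Dan, Eve, Hal, Kim, Rae, Vic, Wes, Xiu} = {Dan, Eve, Hal, Kim, Rae, Wes, Xiu}
… ∩ ⟦in front of Ona⟧ = {Dan, Eve, Hal, Kim, Rae, Wes, Xiu} ∩ {Ann, Dan, Eve, Hal, Kim, Rae, Vic, Wes} = {Dan, Eve, Hal, Kim, Rae, Wes}
… ∩ ⟦smooth⟧ = {Dan, Eve, Hal, Kim, Rae, Wes} ∩ {Ann, Hal, Kim, Xiu} = {Hal, Kim}
So ⟦smooth card Sam reflected in front of Ona⟧ = {Hal, Kim}.

{Hal, Kim}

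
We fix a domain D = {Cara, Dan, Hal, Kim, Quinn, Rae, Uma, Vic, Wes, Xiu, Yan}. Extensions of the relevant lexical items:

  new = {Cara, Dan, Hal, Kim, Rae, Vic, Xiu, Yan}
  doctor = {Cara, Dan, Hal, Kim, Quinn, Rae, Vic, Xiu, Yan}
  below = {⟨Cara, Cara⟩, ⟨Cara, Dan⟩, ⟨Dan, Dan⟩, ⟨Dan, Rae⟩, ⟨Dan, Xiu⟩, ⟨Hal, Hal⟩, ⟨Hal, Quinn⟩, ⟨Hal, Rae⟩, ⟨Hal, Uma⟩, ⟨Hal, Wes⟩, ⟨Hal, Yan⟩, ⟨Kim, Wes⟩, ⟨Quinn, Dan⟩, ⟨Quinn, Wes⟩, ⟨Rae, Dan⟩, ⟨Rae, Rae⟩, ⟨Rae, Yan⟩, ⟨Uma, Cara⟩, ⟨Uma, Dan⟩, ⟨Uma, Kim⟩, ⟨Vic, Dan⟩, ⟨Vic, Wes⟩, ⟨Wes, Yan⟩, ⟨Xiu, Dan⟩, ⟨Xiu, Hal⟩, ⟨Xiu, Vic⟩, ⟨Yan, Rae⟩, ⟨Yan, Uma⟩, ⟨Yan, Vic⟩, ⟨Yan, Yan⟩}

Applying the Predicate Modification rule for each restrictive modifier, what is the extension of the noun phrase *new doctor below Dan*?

⟦below Dan⟧ = {x : ⟨x, Dan⟩ ∈ ⟦below⟧} = {Cara, Dan, Quinn, Rae, Uma, Vic, Xiu}
⟦doctor⟧ = {Cara, Dan, Hal, Kim, Quinn, Rae, Vic, Xiu, Yan}
… ∩ ⟦below Dan⟧ = {Cara, Dan, Hal, Kim, Quinn, Rae, Vic, Xiu, Yan} ∩ {Cara, Dan, Quinn, Rae, Uma, Vic, Xiu} = {Cara, Dan, Quinn, Rae, Vic, Xiu}
… ∩ ⟦new⟧ = {Cara, Dan, Quinn, Rae, Vic, Xiu} ∩ {Cara, Dan, Hal, Kim, Rae, Vic, Xiu, Yan} = {Cara, Dan, Rae, Vic, Xiu}
So ⟦new doctor below Dan⟧ = {Cara, Dan, Rae, Vic, Xiu}.

{Cara, Dan, Rae, Vic, Xiu}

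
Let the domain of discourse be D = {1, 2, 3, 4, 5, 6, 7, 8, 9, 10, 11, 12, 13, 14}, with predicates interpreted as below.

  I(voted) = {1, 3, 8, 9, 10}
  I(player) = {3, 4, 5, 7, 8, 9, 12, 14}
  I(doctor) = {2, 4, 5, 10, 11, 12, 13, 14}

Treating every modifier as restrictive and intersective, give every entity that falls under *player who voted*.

⟦who voted⟧ = ⟦voted⟧ = {1, 3, 8, 9, 10}
⟦player⟧ = {3, 4, 5, 7, 8, 9, 12, 14}
… ∩ ⟦who voted⟧ = {3, 4, 5, 7, 8, 9, 12, 14} ∩ {1, 3, 8, 9, 10} = {3, 8, 9}
So ⟦player who voted⟧ = {3, 8, 9}.

{3, 8, 9}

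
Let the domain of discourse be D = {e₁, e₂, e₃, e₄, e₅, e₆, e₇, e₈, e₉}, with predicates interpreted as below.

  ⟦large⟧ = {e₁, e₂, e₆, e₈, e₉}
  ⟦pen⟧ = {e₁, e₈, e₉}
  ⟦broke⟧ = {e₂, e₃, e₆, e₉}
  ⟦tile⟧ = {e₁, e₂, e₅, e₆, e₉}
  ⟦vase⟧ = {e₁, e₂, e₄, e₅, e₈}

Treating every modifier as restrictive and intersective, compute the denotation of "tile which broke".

{e₂, e₆, e₉}

⟦which broke⟧ = ⟦broke⟧ = {e₂, e₃, e₆, e₉}
⟦tile⟧ = {e₁, e₂, e₅, e₆, e₉}
… ∩ ⟦which broke⟧ = {e₁, e₂, e₅, e₆, e₉} ∩ {e₂, e₃, e₆, e₉} = {e₂, e₆, e₉}
So ⟦tile which broke⟧ = {e₂, e₆, e₉}.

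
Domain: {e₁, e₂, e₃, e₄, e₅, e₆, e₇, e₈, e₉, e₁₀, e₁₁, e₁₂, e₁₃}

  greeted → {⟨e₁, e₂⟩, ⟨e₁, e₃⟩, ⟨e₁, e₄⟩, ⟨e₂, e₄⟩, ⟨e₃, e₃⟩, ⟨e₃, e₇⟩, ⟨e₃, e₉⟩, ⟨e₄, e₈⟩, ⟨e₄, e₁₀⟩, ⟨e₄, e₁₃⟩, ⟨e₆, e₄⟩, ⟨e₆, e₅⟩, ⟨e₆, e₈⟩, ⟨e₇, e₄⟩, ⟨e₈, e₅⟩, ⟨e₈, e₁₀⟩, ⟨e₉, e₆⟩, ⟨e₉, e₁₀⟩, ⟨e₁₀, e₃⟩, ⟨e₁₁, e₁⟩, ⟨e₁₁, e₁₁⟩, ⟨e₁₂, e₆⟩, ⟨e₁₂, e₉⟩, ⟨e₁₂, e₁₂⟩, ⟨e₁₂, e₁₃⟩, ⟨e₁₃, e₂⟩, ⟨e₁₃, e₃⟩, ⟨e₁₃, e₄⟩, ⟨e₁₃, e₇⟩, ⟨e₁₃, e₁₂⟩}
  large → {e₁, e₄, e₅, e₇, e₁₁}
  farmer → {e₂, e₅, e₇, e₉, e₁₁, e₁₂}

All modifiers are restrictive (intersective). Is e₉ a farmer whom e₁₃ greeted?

no

⟦whom e₁₃ greeted⟧ = {x : ⟨e₁₃, x⟩ ∈ ⟦greeted⟧} = {e₂, e₃, e₄, e₇, e₁₂}
⟦farmer⟧ = {e₂, e₅, e₇, e₉, e₁₁, e₁₂}
… ∩ ⟦whom e₁₃ greeted⟧ = {e₂, e₅, e₇, e₉, e₁₁, e₁₂} ∩ {e₂, e₃, e₄, e₇, e₁₂} = {e₂, e₇, e₁₂}
⟦farmer whom e₁₃ greeted⟧ = {e₂, e₇, e₁₂}; e₉ ∉ this set.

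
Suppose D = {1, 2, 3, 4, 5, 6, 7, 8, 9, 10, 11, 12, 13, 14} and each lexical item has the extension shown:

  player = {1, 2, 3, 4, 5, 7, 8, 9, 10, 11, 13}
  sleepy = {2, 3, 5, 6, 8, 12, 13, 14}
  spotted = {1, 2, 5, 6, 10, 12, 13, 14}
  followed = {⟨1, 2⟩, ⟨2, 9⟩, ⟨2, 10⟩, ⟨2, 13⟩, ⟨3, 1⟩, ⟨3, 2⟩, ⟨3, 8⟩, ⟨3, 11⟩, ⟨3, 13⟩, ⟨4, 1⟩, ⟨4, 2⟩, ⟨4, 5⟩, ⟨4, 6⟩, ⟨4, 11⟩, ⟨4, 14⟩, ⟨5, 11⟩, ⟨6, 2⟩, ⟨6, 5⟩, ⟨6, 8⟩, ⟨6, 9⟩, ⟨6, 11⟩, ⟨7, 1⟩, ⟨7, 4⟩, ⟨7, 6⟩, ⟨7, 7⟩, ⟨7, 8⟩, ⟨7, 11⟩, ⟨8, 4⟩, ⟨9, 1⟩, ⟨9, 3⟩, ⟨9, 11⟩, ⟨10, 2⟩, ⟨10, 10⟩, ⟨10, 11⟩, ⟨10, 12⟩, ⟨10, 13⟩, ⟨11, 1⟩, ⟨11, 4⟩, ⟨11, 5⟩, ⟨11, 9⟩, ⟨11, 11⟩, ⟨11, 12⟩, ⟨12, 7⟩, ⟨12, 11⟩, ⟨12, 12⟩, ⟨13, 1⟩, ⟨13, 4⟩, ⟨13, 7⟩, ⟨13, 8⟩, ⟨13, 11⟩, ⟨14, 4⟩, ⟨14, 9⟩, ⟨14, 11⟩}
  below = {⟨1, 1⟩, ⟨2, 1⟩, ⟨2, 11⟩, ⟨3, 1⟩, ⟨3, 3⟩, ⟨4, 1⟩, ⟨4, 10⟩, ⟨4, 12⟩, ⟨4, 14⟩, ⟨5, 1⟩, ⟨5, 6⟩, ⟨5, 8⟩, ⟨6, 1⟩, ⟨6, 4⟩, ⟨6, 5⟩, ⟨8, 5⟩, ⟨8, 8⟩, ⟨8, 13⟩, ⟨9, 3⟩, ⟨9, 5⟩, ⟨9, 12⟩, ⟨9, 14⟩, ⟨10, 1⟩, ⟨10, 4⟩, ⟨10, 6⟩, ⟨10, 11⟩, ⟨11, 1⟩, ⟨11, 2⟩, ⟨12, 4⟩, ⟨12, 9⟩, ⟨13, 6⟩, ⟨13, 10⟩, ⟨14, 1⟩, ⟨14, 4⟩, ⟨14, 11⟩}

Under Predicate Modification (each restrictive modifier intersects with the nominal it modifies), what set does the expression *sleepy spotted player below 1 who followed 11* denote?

{5}

⟦below 1⟧ = {x : ⟨x, 1⟩ ∈ ⟦below⟧} = {1, 2, 3, 4, 5, 6, 10, 11, 14}
⟦who followed 11⟧ = {x : ⟨x, 11⟩ ∈ ⟦followed⟧} = {3, 4, 5, 6, 7, 9, 10, 11, 12, 13, 14}
⟦player⟧ = {1, 2, 3, 4, 5, 7, 8, 9, 10, 11, 13}
… ∩ ⟦below 1⟧ = {1, 2, 3, 4, 5, 7, 8, 9, 10, 11, 13} ∩ {1, 2, 3, 4, 5, 6, 10, 11, 14} = {1, 2, 3, 4, 5, 10, 11}
… ∩ ⟦who followed 11⟧ = {1, 2, 3, 4, 5, 10, 11} ∩ {3, 4, 5, 6, 7, 9, 10, 11, 12, 13, 14} = {3, 4, 5, 10, 11}
… ∩ ⟦sleepy⟧ = {3, 4, 5, 10, 11} ∩ {2, 3, 5, 6, 8, 12, 13, 14} = {3, 5}
… ∩ ⟦spotted⟧ = {3, 5} ∩ {1, 2, 5, 6, 10, 12, 13, 14} = {5}
So ⟦sleepy spotted player below 1 who followed 11⟧ = {5}.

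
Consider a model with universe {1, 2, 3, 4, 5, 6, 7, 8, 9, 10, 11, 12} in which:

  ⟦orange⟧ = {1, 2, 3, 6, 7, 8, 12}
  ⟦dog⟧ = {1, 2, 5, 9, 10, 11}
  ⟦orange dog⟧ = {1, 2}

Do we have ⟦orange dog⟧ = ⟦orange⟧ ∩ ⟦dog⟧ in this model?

⟦orange⟧ ∩ ⟦dog⟧ = {1, 2, 3, 6, 7, 8, 12} ∩ {1, 2, 5, 9, 10, 11} = {1, 2}
Observed ⟦orange dog⟧ = {1, 2}.
These coincide, so the modifier is intersective here.

yes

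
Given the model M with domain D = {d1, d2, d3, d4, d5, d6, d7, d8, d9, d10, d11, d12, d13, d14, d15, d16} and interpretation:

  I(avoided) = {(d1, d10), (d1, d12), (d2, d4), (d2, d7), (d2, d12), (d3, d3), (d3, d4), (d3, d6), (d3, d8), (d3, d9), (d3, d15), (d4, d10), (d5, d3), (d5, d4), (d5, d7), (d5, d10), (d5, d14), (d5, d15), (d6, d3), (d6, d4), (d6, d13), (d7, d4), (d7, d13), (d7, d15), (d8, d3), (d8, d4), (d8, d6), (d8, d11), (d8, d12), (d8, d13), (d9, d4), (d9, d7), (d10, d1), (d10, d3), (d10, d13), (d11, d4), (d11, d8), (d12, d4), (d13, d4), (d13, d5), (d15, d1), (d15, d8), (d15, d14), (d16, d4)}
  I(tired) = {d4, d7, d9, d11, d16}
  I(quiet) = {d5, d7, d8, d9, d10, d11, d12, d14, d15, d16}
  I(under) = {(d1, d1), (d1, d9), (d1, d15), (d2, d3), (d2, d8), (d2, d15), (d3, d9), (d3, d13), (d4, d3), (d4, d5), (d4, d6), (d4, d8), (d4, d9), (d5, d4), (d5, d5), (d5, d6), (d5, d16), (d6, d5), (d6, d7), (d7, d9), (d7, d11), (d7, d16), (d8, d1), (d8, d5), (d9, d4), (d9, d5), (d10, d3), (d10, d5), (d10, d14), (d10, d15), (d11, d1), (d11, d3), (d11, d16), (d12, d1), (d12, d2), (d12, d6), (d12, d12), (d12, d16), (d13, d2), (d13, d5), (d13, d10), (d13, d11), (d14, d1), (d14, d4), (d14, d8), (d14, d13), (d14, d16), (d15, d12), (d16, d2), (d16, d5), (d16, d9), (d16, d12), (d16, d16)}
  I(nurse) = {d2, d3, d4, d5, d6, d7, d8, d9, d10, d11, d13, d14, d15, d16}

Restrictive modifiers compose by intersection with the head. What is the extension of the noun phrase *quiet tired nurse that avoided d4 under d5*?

⟦that avoided d4⟧ = {x : ⟨x, d4⟩ ∈ ⟦avoided⟧} = {d2, d3, d5, d6, d7, d8, d9, d11, d12, d13, d16}
⟦under d5⟧ = {x : ⟨x, d5⟩ ∈ ⟦under⟧} = {d4, d5, d6, d8, d9, d10, d13, d16}
⟦nurse⟧ = {d2, d3, d4, d5, d6, d7, d8, d9, d10, d11, d13, d14, d15, d16}
… ∩ ⟦that avoided d4⟧ = {d2, d3, d4, d5, d6, d7, d8, d9, d10, d11, d13, d14, d15, d16} ∩ {d2, d3, d5, d6, d7, d8, d9, d11, d12, d13, d16} = {d2, d3, d5, d6, d7, d8, d9, d11, d13, d16}
… ∩ ⟦under d5⟧ = {d2, d3, d5, d6, d7, d8, d9, d11, d13, d16} ∩ {d4, d5, d6, d8, d9, d10, d13, d16} = {d5, d6, d8, d9, d13, d16}
… ∩ ⟦quiet⟧ = {d5, d6, d8, d9, d13, d16} ∩ {d5, d7, d8, d9, d10, d11, d12, d14, d15, d16} = {d5, d8, d9, d16}
… ∩ ⟦tired⟧ = {d5, d8, d9, d16} ∩ {d4, d7, d9, d11, d16} = {d9, d16}
So ⟦quiet tired nurse that avoided d4 under d5⟧ = {d9, d16}.

{d9, d16}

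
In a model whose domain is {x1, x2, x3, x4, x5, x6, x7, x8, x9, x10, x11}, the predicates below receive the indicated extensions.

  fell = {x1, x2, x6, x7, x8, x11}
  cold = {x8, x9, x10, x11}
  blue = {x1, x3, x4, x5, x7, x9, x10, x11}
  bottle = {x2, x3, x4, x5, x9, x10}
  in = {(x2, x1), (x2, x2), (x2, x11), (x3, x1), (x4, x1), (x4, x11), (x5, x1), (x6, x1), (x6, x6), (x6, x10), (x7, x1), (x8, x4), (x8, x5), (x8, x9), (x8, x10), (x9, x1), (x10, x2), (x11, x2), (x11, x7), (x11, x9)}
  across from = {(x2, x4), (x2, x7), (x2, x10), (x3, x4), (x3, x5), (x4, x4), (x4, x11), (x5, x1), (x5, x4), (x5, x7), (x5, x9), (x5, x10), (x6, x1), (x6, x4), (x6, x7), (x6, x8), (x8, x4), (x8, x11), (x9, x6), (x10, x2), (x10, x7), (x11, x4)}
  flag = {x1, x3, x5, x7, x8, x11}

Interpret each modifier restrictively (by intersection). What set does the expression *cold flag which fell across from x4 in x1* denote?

{ }

⟦which fell⟧ = ⟦fell⟧ = {x1, x2, x6, x7, x8, x11}
⟦across from x4⟧ = {x : ⟨x, x4⟩ ∈ ⟦across from⟧} = {x2, x3, x4, x5, x6, x8, x11}
⟦in x1⟧ = {x : ⟨x, x1⟩ ∈ ⟦in⟧} = {x2, x3, x4, x5, x6, x7, x9}
⟦flag⟧ = {x1, x3, x5, x7, x8, x11}
… ∩ ⟦which fell⟧ = {x1, x3, x5, x7, x8, x11} ∩ {x1, x2, x6, x7, x8, x11} = {x1, x7, x8, x11}
… ∩ ⟦across from x4⟧ = {x1, x7, x8, x11} ∩ {x2, x3, x4, x5, x6, x8, x11} = {x8, x11}
… ∩ ⟦in x1⟧ = {x8, x11} ∩ {x2, x3, x4, x5, x6, x7, x9} = ∅
… ∩ ⟦cold⟧ = ∅ ∩ {x8, x9, x10, x11} = ∅
So ⟦cold flag which fell across from x4 in x1⟧ = { }.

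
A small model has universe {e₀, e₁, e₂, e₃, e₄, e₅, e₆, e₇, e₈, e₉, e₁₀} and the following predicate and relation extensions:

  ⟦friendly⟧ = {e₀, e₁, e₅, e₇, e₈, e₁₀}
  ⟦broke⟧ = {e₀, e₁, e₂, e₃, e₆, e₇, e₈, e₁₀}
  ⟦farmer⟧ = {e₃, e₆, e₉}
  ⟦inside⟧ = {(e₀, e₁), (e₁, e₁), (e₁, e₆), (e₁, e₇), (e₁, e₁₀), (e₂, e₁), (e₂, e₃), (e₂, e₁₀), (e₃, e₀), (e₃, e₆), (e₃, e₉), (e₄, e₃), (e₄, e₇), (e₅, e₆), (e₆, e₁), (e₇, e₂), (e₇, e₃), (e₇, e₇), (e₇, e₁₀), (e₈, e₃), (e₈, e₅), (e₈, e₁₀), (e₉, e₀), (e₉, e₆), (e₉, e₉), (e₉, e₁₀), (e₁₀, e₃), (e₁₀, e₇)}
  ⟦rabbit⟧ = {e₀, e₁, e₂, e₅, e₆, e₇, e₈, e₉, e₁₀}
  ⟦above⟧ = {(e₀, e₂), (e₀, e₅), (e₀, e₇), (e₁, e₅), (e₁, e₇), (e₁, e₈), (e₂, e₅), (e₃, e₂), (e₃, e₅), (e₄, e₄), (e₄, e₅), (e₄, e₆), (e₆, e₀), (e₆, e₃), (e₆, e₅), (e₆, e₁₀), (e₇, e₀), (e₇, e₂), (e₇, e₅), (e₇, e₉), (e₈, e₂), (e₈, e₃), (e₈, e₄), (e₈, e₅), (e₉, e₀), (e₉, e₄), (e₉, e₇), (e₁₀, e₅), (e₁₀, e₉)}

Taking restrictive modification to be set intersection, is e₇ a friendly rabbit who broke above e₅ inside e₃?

⟦who broke⟧ = ⟦broke⟧ = {e₀, e₁, e₂, e₃, e₆, e₇, e₈, e₁₀}
⟦above e₅⟧ = {x : ⟨x, e₅⟩ ∈ ⟦above⟧} = {e₀, e₁, e₂, e₃, e₄, e₆, e₇, e₈, e₁₀}
⟦inside e₃⟧ = {x : ⟨x, e₃⟩ ∈ ⟦inside⟧} = {e₂, e₄, e₇, e₈, e₁₀}
⟦rabbit⟧ = {e₀, e₁, e₂, e₅, e₆, e₇, e₈, e₉, e₁₀}
… ∩ ⟦who broke⟧ = {e₀, e₁, e₂, e₅, e₆, e₇, e₈, e₉, e₁₀} ∩ {e₀, e₁, e₂, e₃, e₆, e₇, e₈, e₁₀} = {e₀, e₁, e₂, e₆, e₇, e₈, e₁₀}
… ∩ ⟦above e₅⟧ = {e₀, e₁, e₂, e₆, e₇, e₈, e₁₀} ∩ {e₀, e₁, e₂, e₃, e₄, e₆, e₇, e₈, e₁₀} = {e₀, e₁, e₂, e₆, e₇, e₈, e₁₀}
… ∩ ⟦inside e₃⟧ = {e₀, e₁, e₂, e₆, e₇, e₈, e₁₀} ∩ {e₂, e₄, e₇, e₈, e₁₀} = {e₂, e₇, e₈, e₁₀}
… ∩ ⟦friendly⟧ = {e₂, e₇, e₈, e₁₀} ∩ {e₀, e₁, e₅, e₇, e₈, e₁₀} = {e₇, e₈, e₁₀}
⟦friendly rabbit who broke above e₅ inside e₃⟧ = {e₇, e₈, e₁₀}; e₇ ∈ this set.

yes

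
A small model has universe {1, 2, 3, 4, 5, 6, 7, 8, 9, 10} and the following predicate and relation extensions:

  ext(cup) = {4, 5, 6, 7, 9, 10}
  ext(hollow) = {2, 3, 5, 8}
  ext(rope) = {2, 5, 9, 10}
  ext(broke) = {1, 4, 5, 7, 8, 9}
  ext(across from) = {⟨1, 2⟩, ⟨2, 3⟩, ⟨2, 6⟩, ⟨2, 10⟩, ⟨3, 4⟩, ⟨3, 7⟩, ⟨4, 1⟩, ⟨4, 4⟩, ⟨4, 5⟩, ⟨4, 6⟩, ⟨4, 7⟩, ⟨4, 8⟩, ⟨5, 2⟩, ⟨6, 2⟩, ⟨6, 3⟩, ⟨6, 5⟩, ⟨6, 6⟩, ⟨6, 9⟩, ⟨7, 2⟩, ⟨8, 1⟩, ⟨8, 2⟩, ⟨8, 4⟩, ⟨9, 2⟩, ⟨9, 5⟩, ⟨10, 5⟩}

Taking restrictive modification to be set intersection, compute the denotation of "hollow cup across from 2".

{5}

⟦across from 2⟧ = {x : ⟨x, 2⟩ ∈ ⟦across from⟧} = {1, 5, 6, 7, 8, 9}
⟦cup⟧ = {4, 5, 6, 7, 9, 10}
… ∩ ⟦across from 2⟧ = {4, 5, 6, 7, 9, 10} ∩ {1, 5, 6, 7, 8, 9} = {5, 6, 7, 9}
… ∩ ⟦hollow⟧ = {5, 6, 7, 9} ∩ {2, 3, 5, 8} = {5}
So ⟦hollow cup across from 2⟧ = {5}.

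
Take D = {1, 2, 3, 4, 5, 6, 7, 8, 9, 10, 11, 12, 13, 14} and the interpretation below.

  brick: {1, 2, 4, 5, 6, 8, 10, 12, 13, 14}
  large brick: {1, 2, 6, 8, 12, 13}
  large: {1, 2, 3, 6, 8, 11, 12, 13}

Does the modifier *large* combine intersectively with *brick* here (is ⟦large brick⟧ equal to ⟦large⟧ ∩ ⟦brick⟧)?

yes

⟦large⟧ ∩ ⟦brick⟧ = {1, 2, 3, 6, 8, 11, 12, 13} ∩ {1, 2, 4, 5, 6, 8, 10, 12, 13, 14} = {1, 2, 6, 8, 12, 13}
Observed ⟦large brick⟧ = {1, 2, 6, 8, 12, 13}.
These coincide, so the modifier is intersective here.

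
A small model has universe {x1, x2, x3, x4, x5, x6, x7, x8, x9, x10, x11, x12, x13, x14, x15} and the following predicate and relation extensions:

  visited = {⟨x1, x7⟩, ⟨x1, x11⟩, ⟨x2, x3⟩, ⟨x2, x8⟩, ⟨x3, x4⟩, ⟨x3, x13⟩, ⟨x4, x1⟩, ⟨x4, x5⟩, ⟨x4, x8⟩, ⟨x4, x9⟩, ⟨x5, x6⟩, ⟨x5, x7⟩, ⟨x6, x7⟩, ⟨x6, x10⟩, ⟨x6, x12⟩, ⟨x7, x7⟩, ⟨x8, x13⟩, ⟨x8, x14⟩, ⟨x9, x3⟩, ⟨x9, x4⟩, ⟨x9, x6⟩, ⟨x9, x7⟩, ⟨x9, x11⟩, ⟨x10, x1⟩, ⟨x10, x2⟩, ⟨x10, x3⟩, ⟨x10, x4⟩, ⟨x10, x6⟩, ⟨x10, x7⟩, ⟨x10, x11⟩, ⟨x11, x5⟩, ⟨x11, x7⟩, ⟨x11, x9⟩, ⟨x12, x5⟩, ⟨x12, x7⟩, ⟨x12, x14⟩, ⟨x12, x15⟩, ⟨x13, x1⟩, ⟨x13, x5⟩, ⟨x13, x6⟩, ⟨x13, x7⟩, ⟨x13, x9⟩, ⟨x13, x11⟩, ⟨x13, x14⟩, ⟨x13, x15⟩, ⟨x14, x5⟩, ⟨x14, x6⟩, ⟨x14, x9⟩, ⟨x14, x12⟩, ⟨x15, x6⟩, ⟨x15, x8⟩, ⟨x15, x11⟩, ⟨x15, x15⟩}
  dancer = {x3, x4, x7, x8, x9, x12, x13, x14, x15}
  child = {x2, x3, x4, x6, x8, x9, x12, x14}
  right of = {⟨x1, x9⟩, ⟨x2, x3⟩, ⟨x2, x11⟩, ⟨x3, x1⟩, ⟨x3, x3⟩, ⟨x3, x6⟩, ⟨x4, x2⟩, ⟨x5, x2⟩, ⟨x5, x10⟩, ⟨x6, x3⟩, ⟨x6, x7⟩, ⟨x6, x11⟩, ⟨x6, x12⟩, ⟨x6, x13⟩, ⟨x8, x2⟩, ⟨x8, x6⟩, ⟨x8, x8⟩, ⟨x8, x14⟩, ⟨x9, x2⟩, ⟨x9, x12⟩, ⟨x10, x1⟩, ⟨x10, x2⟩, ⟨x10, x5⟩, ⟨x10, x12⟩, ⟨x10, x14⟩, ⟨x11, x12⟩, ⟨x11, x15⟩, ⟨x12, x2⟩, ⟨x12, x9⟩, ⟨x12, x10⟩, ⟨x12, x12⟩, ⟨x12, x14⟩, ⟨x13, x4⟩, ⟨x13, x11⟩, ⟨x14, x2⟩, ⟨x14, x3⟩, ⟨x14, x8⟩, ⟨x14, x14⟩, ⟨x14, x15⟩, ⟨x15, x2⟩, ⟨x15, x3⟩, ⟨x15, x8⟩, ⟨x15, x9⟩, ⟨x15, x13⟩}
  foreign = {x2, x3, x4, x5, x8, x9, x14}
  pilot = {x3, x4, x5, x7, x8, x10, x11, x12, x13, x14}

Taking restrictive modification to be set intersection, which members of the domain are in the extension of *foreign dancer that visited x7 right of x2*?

⟦that visited x7⟧ = {x : ⟨x, x7⟩ ∈ ⟦visited⟧} = {x1, x5, x6, x7, x9, x10, x11, x12, x13}
⟦right of x2⟧ = {x : ⟨x, x2⟩ ∈ ⟦right of⟧} = {x4, x5, x8, x9, x10, x12, x14, x15}
⟦dancer⟧ = {x3, x4, x7, x8, x9, x12, x13, x14, x15}
… ∩ ⟦that visited x7⟧ = {x3, x4, x7, x8, x9, x12, x13, x14, x15} ∩ {x1, x5, x6, x7, x9, x10, x11, x12, x13} = {x7, x9, x12, x13}
… ∩ ⟦right of x2⟧ = {x7, x9, x12, x13} ∩ {x4, x5, x8, x9, x10, x12, x14, x15} = {x9, x12}
… ∩ ⟦foreign⟧ = {x9, x12} ∩ {x2, x3, x4, x5, x8, x9, x14} = {x9}
So ⟦foreign dancer that visited x7 right of x2⟧ = {x9}.

{x9}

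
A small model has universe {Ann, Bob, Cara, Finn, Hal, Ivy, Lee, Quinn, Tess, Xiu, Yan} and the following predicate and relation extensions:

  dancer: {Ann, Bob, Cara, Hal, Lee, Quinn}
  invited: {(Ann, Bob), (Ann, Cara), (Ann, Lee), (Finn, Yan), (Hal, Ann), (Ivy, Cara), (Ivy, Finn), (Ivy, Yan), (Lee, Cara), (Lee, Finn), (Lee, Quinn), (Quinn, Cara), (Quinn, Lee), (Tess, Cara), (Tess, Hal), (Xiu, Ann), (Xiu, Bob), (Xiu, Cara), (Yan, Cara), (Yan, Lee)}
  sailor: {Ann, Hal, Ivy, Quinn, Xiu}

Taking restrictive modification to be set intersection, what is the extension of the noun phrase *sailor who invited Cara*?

⟦who invited Cara⟧ = {x : ⟨x, Cara⟩ ∈ ⟦invited⟧} = {Ann, Ivy, Lee, Quinn, Tess, Xiu, Yan}
⟦sailor⟧ = {Ann, Hal, Ivy, Quinn, Xiu}
… ∩ ⟦who invited Cara⟧ = {Ann, Hal, Ivy, Quinn, Xiu} ∩ {Ann, Ivy, Lee, Quinn, Tess, Xiu, Yan} = {Ann, Ivy, Quinn, Xiu}
So ⟦sailor who invited Cara⟧ = {Ann, Ivy, Quinn, Xiu}.

{Ann, Ivy, Quinn, Xiu}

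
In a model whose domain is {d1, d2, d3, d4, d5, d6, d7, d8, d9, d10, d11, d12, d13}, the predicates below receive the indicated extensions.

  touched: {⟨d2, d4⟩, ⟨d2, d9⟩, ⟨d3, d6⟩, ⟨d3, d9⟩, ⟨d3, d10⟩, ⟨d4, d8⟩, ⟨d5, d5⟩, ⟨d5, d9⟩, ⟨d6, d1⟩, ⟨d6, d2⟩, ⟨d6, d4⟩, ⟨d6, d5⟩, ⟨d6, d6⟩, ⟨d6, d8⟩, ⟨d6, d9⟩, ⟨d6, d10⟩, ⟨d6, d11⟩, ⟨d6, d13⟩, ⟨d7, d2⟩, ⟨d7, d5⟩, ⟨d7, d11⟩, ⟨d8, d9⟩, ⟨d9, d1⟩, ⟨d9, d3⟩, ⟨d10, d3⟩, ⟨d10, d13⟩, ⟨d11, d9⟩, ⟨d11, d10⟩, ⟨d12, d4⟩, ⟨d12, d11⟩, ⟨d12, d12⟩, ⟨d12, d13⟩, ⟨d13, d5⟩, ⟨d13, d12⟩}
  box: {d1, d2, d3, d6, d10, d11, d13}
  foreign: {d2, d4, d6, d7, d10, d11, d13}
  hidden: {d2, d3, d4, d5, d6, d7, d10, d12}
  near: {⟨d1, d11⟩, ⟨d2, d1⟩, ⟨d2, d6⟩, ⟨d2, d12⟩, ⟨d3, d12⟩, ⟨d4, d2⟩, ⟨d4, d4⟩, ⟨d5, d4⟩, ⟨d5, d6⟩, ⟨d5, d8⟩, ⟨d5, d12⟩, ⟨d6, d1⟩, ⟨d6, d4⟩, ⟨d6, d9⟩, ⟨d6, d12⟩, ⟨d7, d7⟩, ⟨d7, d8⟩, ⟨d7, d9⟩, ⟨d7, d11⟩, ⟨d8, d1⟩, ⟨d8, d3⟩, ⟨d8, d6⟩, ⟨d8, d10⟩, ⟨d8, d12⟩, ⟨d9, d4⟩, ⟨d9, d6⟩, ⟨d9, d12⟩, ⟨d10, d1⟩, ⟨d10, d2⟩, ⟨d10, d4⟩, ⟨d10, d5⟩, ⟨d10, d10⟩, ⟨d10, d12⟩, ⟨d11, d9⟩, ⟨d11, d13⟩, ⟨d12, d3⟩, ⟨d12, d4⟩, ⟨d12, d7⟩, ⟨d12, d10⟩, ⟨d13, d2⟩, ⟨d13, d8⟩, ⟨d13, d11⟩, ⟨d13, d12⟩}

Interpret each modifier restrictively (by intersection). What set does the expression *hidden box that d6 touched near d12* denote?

{d2, d6, d10}

⟦that d6 touched⟧ = {x : ⟨d6, x⟩ ∈ ⟦touched⟧} = {d1, d2, d4, d5, d6, d8, d9, d10, d11, d13}
⟦near d12⟧ = {x : ⟨x, d12⟩ ∈ ⟦near⟧} = {d2, d3, d5, d6, d8, d9, d10, d13}
⟦box⟧ = {d1, d2, d3, d6, d10, d11, d13}
… ∩ ⟦that d6 touched⟧ = {d1, d2, d3, d6, d10, d11, d13} ∩ {d1, d2, d4, d5, d6, d8, d9, d10, d11, d13} = {d1, d2, d6, d10, d11, d13}
… ∩ ⟦near d12⟧ = {d1, d2, d6, d10, d11, d13} ∩ {d2, d3, d5, d6, d8, d9, d10, d13} = {d2, d6, d10, d13}
… ∩ ⟦hidden⟧ = {d2, d6, d10, d13} ∩ {d2, d3, d4, d5, d6, d7, d10, d12} = {d2, d6, d10}
So ⟦hidden box that d6 touched near d12⟧ = {d2, d6, d10}.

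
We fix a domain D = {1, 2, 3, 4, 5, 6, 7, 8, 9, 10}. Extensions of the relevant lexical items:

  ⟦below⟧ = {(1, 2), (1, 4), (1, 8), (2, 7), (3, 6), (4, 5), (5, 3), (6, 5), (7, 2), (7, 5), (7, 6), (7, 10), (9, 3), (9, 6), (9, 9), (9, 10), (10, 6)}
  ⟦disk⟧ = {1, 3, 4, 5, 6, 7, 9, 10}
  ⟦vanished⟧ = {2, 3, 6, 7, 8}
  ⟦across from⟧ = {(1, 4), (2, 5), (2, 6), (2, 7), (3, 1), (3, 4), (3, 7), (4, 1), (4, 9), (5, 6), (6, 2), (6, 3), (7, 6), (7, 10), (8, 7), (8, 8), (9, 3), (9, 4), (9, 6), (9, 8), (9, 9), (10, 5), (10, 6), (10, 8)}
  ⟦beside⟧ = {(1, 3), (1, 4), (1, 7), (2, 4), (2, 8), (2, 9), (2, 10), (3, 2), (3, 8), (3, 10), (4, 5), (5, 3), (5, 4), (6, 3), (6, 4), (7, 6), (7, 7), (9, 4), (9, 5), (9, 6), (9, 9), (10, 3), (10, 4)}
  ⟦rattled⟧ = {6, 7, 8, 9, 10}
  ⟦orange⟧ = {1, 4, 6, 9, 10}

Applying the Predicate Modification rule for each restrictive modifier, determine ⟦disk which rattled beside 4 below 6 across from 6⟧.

{9, 10}

⟦which rattled⟧ = ⟦rattled⟧ = {6, 7, 8, 9, 10}
⟦beside 4⟧ = {x : ⟨x, 4⟩ ∈ ⟦beside⟧} = {1, 2, 5, 6, 9, 10}
⟦below 6⟧ = {x : ⟨x, 6⟩ ∈ ⟦below⟧} = {3, 7, 9, 10}
⟦across from 6⟧ = {x : ⟨x, 6⟩ ∈ ⟦across from⟧} = {2, 5, 7, 9, 10}
⟦disk⟧ = {1, 3, 4, 5, 6, 7, 9, 10}
… ∩ ⟦which rattled⟧ = {1, 3, 4, 5, 6, 7, 9, 10} ∩ {6, 7, 8, 9, 10} = {6, 7, 9, 10}
… ∩ ⟦beside 4⟧ = {6, 7, 9, 10} ∩ {1, 2, 5, 6, 9, 10} = {6, 9, 10}
… ∩ ⟦below 6⟧ = {6, 9, 10} ∩ {3, 7, 9, 10} = {9, 10}
… ∩ ⟦across from 6⟧ = {9, 10} ∩ {2, 5, 7, 9, 10} = {9, 10}
So ⟦disk which rattled beside 4 below 6 across from 6⟧ = {9, 10}.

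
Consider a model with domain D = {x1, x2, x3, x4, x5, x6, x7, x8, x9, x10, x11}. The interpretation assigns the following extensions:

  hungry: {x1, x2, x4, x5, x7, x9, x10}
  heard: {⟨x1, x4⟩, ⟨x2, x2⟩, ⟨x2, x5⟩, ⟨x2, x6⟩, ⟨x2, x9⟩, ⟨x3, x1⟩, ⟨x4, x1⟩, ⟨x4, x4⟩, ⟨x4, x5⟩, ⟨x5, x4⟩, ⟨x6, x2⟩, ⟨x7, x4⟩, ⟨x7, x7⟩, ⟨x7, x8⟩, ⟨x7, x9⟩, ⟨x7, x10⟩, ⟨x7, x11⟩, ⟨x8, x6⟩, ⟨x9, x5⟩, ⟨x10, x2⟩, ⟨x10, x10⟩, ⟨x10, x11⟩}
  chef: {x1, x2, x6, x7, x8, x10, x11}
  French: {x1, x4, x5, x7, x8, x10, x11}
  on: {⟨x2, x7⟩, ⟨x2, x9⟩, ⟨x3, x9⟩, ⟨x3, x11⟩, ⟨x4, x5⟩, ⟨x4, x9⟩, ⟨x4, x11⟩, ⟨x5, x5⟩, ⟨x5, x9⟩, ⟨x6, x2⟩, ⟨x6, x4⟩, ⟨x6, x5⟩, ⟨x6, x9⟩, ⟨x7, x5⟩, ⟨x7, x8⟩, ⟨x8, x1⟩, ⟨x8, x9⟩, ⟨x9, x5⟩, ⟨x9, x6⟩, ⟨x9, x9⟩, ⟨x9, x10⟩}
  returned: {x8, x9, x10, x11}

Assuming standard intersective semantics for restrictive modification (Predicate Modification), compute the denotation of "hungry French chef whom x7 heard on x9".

{}

⟦whom x7 heard⟧ = {x : ⟨x7, x⟩ ∈ ⟦heard⟧} = {x4, x7, x8, x9, x10, x11}
⟦on x9⟧ = {x : ⟨x, x9⟩ ∈ ⟦on⟧} = {x2, x3, x4, x5, x6, x8, x9}
⟦chef⟧ = {x1, x2, x6, x7, x8, x10, x11}
… ∩ ⟦whom x7 heard⟧ = {x1, x2, x6, x7, x8, x10, x11} ∩ {x4, x7, x8, x9, x10, x11} = {x7, x8, x10, x11}
… ∩ ⟦on x9⟧ = {x7, x8, x10, x11} ∩ {x2, x3, x4, x5, x6, x8, x9} = {x8}
… ∩ ⟦hungry⟧ = {x8} ∩ {x1, x2, x4, x5, x7, x9, x10} = ∅
… ∩ ⟦French⟧ = ∅ ∩ {x1, x4, x5, x7, x8, x10, x11} = ∅
So ⟦hungry French chef whom x7 heard on x9⟧ = {}.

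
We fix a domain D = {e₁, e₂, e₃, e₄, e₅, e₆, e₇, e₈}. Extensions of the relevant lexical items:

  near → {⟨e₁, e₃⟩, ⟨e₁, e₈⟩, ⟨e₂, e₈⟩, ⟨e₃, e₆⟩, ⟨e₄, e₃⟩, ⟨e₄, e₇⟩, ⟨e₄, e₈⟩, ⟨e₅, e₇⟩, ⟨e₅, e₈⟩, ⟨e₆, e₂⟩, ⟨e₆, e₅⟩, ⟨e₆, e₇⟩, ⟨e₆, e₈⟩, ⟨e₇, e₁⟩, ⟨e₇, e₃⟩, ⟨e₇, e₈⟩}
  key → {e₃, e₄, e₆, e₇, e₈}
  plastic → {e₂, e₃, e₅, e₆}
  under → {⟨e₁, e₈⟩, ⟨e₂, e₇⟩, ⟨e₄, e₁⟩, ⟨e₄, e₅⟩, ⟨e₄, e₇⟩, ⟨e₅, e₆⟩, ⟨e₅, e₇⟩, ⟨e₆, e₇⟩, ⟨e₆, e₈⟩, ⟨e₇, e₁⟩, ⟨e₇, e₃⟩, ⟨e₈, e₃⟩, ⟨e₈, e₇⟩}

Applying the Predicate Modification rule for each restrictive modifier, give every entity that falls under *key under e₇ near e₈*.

{e₄, e₆}

⟦under e₇⟧ = {x : ⟨x, e₇⟩ ∈ ⟦under⟧} = {e₂, e₄, e₅, e₆, e₈}
⟦near e₈⟧ = {x : ⟨x, e₈⟩ ∈ ⟦near⟧} = {e₁, e₂, e₄, e₅, e₆, e₇}
⟦key⟧ = {e₃, e₄, e₆, e₇, e₈}
… ∩ ⟦under e₇⟧ = {e₃, e₄, e₆, e₇, e₈} ∩ {e₂, e₄, e₅, e₆, e₈} = {e₄, e₆, e₈}
… ∩ ⟦near e₈⟧ = {e₄, e₆, e₈} ∩ {e₁, e₂, e₄, e₅, e₆, e₇} = {e₄, e₆}
So ⟦key under e₇ near e₈⟧ = {e₄, e₆}.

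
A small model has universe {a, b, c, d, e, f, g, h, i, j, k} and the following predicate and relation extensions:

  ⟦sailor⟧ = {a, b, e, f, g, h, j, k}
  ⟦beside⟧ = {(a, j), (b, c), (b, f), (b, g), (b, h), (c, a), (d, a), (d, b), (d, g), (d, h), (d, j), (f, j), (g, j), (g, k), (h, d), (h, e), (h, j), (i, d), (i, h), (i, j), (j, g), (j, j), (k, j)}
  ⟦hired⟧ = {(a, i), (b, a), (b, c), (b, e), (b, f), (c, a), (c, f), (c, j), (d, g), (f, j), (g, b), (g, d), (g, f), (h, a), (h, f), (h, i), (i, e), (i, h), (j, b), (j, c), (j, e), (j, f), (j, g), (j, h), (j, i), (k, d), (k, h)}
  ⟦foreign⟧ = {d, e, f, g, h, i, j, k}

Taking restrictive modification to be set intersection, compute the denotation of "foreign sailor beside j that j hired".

{f, g, h}

⟦beside j⟧ = {x : ⟨x, j⟩ ∈ ⟦beside⟧} = {a, d, f, g, h, i, j, k}
⟦that j hired⟧ = {x : ⟨j, x⟩ ∈ ⟦hired⟧} = {b, c, e, f, g, h, i}
⟦sailor⟧ = {a, b, e, f, g, h, j, k}
… ∩ ⟦beside j⟧ = {a, b, e, f, g, h, j, k} ∩ {a, d, f, g, h, i, j, k} = {a, f, g, h, j, k}
… ∩ ⟦that j hired⟧ = {a, f, g, h, j, k} ∩ {b, c, e, f, g, h, i} = {f, g, h}
… ∩ ⟦foreign⟧ = {f, g, h} ∩ {d, e, f, g, h, i, j, k} = {f, g, h}
So ⟦foreign sailor beside j that j hired⟧ = {f, g, h}.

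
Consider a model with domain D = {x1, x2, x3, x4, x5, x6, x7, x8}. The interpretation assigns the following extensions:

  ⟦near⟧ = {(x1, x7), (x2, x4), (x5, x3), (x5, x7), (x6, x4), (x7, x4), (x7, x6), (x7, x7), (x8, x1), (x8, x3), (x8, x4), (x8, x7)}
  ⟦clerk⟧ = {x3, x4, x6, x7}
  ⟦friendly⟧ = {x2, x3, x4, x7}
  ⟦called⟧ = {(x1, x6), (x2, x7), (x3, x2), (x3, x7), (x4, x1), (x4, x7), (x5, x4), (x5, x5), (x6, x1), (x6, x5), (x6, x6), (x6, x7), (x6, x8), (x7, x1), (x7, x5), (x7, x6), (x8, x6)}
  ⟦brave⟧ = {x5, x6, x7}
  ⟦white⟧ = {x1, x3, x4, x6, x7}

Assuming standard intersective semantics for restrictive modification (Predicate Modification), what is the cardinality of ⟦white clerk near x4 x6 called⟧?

⟦near x4⟧ = {x : ⟨x, x4⟩ ∈ ⟦near⟧} = {x2, x6, x7, x8}
⟦x6 called⟧ = {x : ⟨x6, x⟩ ∈ ⟦called⟧} = {x1, x5, x6, x7, x8}
⟦clerk⟧ = {x3, x4, x6, x7}
… ∩ ⟦near x4⟧ = {x3, x4, x6, x7} ∩ {x2, x6, x7, x8} = {x6, x7}
… ∩ ⟦x6 called⟧ = {x6, x7} ∩ {x1, x5, x6, x7, x8} = {x6, x7}
… ∩ ⟦white⟧ = {x6, x7} ∩ {x1, x3, x4, x6, x7} = {x6, x7}
⟦white clerk near x4 x6 called⟧ = {x6, x7}, so the cardinality is 2.

2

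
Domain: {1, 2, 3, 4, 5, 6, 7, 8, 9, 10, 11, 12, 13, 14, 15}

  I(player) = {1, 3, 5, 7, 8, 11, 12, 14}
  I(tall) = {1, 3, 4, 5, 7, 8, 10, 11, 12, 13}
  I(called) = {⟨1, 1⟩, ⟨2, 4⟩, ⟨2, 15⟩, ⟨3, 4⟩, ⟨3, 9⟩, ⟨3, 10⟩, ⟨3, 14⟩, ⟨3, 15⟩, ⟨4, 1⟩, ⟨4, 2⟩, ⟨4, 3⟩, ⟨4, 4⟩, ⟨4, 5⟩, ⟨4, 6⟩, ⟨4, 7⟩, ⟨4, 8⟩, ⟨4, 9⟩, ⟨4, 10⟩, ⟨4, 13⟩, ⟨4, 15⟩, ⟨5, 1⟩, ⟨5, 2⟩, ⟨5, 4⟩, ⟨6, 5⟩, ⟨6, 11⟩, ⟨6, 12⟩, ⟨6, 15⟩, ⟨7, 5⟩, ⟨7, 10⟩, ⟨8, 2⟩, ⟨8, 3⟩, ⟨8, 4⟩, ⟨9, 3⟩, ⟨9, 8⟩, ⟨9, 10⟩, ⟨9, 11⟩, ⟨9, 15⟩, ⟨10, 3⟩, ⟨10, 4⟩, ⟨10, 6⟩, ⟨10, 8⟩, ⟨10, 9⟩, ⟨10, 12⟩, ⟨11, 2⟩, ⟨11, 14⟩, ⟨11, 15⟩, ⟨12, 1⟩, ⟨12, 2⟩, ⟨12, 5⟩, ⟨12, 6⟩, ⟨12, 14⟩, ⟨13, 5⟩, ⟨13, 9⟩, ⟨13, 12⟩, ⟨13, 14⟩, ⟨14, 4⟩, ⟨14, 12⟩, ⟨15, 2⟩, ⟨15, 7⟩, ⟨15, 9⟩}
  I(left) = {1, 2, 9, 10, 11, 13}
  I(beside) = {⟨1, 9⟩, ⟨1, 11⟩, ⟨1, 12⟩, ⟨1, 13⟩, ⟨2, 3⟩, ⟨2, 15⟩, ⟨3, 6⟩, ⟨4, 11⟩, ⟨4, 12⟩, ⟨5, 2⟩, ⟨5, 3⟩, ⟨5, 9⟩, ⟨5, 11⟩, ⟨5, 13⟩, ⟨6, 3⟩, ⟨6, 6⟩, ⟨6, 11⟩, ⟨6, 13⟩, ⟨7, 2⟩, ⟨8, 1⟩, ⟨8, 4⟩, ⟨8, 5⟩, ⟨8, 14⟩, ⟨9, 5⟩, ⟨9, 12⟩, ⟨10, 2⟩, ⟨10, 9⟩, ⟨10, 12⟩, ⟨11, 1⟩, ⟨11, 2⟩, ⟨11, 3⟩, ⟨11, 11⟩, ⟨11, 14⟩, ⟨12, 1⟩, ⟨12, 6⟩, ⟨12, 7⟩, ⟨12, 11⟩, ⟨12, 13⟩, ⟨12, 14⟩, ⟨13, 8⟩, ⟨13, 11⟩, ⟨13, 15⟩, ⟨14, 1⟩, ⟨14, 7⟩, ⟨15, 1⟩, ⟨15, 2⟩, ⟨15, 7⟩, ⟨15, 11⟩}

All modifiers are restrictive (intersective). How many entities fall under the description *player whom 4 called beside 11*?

2

⟦whom 4 called⟧ = {x : ⟨4, x⟩ ∈ ⟦called⟧} = {1, 2, 3, 4, 5, 6, 7, 8, 9, 10, 13, 15}
⟦beside 11⟧ = {x : ⟨x, 11⟩ ∈ ⟦beside⟧} = {1, 4, 5, 6, 11, 12, 13, 15}
⟦player⟧ = {1, 3, 5, 7, 8, 11, 12, 14}
… ∩ ⟦whom 4 called⟧ = {1, 3, 5, 7, 8, 11, 12, 14} ∩ {1, 2, 3, 4, 5, 6, 7, 8, 9, 10, 13, 15} = {1, 3, 5, 7, 8}
… ∩ ⟦beside 11⟧ = {1, 3, 5, 7, 8} ∩ {1, 4, 5, 6, 11, 12, 13, 15} = {1, 5}
⟦player whom 4 called beside 11⟧ = {1, 5}, so the cardinality is 2.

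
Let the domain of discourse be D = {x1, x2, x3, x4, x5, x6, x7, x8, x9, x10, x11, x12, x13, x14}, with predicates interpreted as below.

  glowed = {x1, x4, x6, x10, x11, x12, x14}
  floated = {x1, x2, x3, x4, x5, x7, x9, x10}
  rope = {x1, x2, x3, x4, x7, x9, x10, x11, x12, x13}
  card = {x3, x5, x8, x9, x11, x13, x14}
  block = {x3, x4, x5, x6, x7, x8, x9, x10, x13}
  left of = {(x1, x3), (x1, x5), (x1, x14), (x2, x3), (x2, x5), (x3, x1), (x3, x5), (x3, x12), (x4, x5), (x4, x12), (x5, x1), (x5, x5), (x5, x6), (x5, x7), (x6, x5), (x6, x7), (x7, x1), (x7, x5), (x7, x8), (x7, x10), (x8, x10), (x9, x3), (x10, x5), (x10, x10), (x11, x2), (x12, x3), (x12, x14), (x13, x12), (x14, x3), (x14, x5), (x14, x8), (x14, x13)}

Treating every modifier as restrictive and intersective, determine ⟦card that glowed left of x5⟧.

{x14}

⟦that glowed⟧ = ⟦glowed⟧ = {x1, x4, x6, x10, x11, x12, x14}
⟦left of x5⟧ = {x : ⟨x, x5⟩ ∈ ⟦left of⟧} = {x1, x2, x3, x4, x5, x6, x7, x10, x14}
⟦card⟧ = {x3, x5, x8, x9, x11, x13, x14}
… ∩ ⟦that glowed⟧ = {x3, x5, x8, x9, x11, x13, x14} ∩ {x1, x4, x6, x10, x11, x12, x14} = {x11, x14}
… ∩ ⟦left of x5⟧ = {x11, x14} ∩ {x1, x2, x3, x4, x5, x6, x7, x10, x14} = {x14}
So ⟦card that glowed left of x5⟧ = {x14}.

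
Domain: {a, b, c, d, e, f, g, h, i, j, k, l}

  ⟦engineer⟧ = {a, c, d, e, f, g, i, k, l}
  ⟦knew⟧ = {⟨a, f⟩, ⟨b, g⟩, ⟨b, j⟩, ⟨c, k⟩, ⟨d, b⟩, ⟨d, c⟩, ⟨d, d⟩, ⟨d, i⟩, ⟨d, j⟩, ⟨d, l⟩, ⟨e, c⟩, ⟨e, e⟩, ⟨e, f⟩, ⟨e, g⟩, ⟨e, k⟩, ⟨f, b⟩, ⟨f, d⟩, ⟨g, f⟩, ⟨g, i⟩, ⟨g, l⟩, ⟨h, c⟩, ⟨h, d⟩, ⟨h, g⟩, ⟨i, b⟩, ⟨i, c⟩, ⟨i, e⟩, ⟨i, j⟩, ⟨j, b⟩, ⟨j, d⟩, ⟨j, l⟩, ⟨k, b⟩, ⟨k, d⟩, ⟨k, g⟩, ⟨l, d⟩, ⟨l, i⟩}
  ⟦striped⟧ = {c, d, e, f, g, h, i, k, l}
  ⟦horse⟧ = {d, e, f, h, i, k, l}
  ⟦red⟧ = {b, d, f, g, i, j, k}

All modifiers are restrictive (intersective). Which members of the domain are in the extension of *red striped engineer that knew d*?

{d, f, k}

⟦that knew d⟧ = {x : ⟨x, d⟩ ∈ ⟦knew⟧} = {d, f, h, j, k, l}
⟦engineer⟧ = {a, c, d, e, f, g, i, k, l}
… ∩ ⟦that knew d⟧ = {a, c, d, e, f, g, i, k, l} ∩ {d, f, h, j, k, l} = {d, f, k, l}
… ∩ ⟦red⟧ = {d, f, k, l} ∩ {b, d, f, g, i, j, k} = {d, f, k}
… ∩ ⟦striped⟧ = {d, f, k} ∩ {c, d, e, f, g, h, i, k, l} = {d, f, k}
So ⟦red striped engineer that knew d⟧ = {d, f, k}.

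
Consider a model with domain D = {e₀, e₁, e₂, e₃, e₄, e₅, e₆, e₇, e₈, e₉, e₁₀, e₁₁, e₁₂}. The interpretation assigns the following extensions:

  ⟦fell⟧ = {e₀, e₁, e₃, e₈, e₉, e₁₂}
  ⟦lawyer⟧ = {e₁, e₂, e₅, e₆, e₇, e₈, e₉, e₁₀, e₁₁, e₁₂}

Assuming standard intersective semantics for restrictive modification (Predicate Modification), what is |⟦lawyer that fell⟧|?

4

⟦that fell⟧ = ⟦fell⟧ = {e₀, e₁, e₃, e₈, e₉, e₁₂}
⟦lawyer⟧ = {e₁, e₂, e₅, e₆, e₇, e₈, e₉, e₁₀, e₁₁, e₁₂}
… ∩ ⟦that fell⟧ = {e₁, e₂, e₅, e₆, e₇, e₈, e₉, e₁₀, e₁₁, e₁₂} ∩ {e₀, e₁, e₃, e₈, e₉, e₁₂} = {e₁, e₈, e₉, e₁₂}
⟦lawyer that fell⟧ = {e₁, e₈, e₉, e₁₂}, so the cardinality is 4.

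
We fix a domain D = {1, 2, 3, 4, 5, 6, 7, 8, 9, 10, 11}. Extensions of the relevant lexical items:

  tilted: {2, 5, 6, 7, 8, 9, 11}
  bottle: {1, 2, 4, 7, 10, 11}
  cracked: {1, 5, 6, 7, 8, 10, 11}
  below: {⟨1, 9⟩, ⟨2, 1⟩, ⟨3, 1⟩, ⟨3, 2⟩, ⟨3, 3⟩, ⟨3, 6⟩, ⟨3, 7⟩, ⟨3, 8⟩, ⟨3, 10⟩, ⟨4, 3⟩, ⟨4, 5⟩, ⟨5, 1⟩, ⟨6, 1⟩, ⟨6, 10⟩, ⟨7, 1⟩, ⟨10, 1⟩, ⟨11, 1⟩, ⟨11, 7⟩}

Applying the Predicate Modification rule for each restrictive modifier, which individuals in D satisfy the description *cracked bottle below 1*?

{7, 10, 11}

⟦below 1⟧ = {x : ⟨x, 1⟩ ∈ ⟦below⟧} = {2, 3, 5, 6, 7, 10, 11}
⟦bottle⟧ = {1, 2, 4, 7, 10, 11}
… ∩ ⟦below 1⟧ = {1, 2, 4, 7, 10, 11} ∩ {2, 3, 5, 6, 7, 10, 11} = {2, 7, 10, 11}
… ∩ ⟦cracked⟧ = {2, 7, 10, 11} ∩ {1, 5, 6, 7, 8, 10, 11} = {7, 10, 11}
So ⟦cracked bottle below 1⟧ = {7, 10, 11}.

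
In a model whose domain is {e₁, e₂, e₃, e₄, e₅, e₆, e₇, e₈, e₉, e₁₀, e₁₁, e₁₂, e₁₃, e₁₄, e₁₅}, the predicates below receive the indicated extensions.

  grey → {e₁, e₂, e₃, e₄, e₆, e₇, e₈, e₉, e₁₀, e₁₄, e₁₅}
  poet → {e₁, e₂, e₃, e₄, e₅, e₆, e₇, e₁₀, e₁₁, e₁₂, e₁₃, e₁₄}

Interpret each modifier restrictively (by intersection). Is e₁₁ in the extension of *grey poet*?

⟦poet⟧ = {e₁, e₂, e₃, e₄, e₅, e₆, e₇, e₁₀, e₁₁, e₁₂, e₁₃, e₁₄}
… ∩ ⟦grey⟧ = {e₁, e₂, e₃, e₄, e₅, e₆, e₇, e₁₀, e₁₁, e₁₂, e₁₃, e₁₄} ∩ {e₁, e₂, e₃, e₄, e₆, e₇, e₈, e₉, e₁₀, e₁₄, e₁₅} = {e₁, e₂, e₃, e₄, e₆, e₇, e₁₀, e₁₄}
⟦grey poet⟧ = {e₁, e₂, e₃, e₄, e₆, e₇, e₁₀, e₁₄}; e₁₁ ∉ this set.

no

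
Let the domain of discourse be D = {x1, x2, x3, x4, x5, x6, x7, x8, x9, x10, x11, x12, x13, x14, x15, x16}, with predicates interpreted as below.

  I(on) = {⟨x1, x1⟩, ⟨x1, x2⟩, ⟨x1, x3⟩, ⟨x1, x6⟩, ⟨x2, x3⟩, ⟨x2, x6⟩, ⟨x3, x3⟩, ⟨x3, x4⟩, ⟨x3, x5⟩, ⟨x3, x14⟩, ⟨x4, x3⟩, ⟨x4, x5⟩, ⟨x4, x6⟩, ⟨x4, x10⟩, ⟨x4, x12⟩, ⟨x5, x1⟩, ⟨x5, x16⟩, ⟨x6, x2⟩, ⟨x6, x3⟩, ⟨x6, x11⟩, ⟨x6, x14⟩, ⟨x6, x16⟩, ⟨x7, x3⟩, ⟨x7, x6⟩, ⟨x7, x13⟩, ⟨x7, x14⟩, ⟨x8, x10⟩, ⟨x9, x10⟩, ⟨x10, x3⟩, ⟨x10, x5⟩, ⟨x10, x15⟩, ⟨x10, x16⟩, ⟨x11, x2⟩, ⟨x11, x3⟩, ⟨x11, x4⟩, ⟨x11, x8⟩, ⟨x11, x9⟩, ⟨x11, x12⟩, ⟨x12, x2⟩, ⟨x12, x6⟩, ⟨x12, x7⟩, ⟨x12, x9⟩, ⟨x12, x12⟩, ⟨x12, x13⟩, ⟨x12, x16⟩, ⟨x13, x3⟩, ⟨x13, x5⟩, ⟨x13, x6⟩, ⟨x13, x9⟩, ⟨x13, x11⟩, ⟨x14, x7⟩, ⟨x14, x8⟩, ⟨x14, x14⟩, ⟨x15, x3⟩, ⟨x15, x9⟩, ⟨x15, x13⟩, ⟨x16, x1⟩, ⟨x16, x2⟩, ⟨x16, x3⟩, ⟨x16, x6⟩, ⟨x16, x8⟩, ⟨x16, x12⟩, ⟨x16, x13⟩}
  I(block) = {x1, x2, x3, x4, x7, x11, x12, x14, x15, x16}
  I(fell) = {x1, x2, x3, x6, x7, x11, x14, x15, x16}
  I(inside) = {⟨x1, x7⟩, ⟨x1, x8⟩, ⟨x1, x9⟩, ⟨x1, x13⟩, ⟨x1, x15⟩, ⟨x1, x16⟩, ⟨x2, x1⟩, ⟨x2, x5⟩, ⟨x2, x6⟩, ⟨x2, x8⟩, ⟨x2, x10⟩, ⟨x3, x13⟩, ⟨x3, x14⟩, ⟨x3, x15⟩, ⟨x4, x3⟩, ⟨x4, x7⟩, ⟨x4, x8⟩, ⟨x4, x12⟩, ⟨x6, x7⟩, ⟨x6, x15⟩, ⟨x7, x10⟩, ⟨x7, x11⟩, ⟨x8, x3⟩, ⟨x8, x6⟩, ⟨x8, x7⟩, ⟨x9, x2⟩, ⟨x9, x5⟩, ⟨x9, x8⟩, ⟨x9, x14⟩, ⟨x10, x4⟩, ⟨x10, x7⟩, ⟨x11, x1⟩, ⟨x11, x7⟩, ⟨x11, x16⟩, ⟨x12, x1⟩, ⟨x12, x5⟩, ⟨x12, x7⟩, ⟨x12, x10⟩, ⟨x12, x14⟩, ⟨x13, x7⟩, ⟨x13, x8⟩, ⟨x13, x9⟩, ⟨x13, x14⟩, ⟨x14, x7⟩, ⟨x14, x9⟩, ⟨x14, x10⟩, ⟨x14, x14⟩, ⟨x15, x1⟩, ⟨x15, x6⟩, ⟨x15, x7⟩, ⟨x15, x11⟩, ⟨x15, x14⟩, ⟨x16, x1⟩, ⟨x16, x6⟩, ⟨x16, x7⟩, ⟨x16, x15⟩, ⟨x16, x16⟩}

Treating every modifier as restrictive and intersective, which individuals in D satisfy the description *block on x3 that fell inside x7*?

⟦on x3⟧ = {x : ⟨x, x3⟩ ∈ ⟦on⟧} = {x1, x2, x3, x4, x6, x7, x10, x11, x13, x15, x16}
⟦that fell⟧ = ⟦fell⟧ = {x1, x2, x3, x6, x7, x11, x14, x15, x16}
⟦inside x7⟧ = {x : ⟨x, x7⟩ ∈ ⟦inside⟧} = {x1, x4, x6, x8, x10, x11, x12, x13, x14, x15, x16}
⟦block⟧ = {x1, x2, x3, x4, x7, x11, x12, x14, x15, x16}
… ∩ ⟦on x3⟧ = {x1, x2, x3, x4, x7, x11, x12, x14, x15, x16} ∩ {x1, x2, x3, x4, x6, x7, x10, x11, x13, x15, x16} = {x1, x2, x3, x4, x7, x11, x15, x16}
… ∩ ⟦that fell⟧ = {x1, x2, x3, x4, x7, x11, x15, x16} ∩ {x1, x2, x3, x6, x7, x11, x14, x15, x16} = {x1, x2, x3, x7, x11, x15, x16}
… ∩ ⟦inside x7⟧ = {x1, x2, x3, x7, x11, x15, x16} ∩ {x1, x4, x6, x8, x10, x11, x12, x13, x14, x15, x16} = {x1, x11, x15, x16}
So ⟦block on x3 that fell inside x7⟧ = {x1, x11, x15, x16}.

{x1, x11, x15, x16}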